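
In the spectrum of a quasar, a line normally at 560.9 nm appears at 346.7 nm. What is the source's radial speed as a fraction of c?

0.447

λ'/λ₀ = 0.6181 < 1 (blueshift), so the source is approaching.
λ'/λ₀ = √((1 − β)/(1 + β)) for an approaching source ⇒ β = (1 − r²)/(1 + r²) with r = λ'/λ₀.
β = (1 − 0.3821)/(1 + 0.3821) ≈ 0.447.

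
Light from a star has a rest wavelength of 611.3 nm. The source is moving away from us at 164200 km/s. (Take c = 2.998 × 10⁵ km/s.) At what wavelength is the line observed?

1130.8 nm

β = v/c = 164200/299800 = 0.5477.
Relativistic Doppler for wavelength: λ' = λ₀ · √((1 + β)/(1 − β)).
λ' = 611.3 × √(1.5477/0.4523) = 611.3 × 1.84982 ≈ 1130.8 nm.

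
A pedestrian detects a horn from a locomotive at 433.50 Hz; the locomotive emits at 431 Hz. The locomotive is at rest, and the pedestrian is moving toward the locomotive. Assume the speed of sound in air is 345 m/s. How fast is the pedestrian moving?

2.00 m/s

f' = f · (v + v_o)/v ⇒ v_o = v · |f'/f − 1|.
v_o = 345 × |433.50/431 − 1| = 345 × 0.0058 ≈ 2.00 m/s.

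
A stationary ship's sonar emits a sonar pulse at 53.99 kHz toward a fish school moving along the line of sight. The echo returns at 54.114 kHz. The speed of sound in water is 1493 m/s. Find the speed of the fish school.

Double Doppler shift off a moving reflector: f₂ = f₀ · (v + u)/(v − u) (u > 0 toward emitter).
Rearranging, u = v · (f₂ − f₀)/(f₂ + f₀) = 1493 × 0.124/108.104 ≈ 1.71 m/s.
So the fish school is moving at 1.71 m/s toward the emitter.

1.71 m/s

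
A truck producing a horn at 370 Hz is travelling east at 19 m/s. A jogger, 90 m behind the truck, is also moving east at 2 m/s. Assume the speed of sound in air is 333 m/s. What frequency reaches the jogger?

The jogger is behind, so the truck is moving away from it while the jogger is moving toward the truck.
Both move, so f' = f · (v + v_o)/(v + v_s).
f' = 370 × (333 + 2)/(333 + 19) = 370 × 335/352 ≈ 352 Hz.

352 Hz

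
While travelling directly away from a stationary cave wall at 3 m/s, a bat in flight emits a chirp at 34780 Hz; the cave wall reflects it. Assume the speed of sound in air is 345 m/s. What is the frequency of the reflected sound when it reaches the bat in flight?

34180 Hz

The cave wall receives the sound from a moving source: f₁ = f₀ · v/(v + v_e) = 34780 × 345/348 ≈ 34480 Hz.
On the return leg the bat in flight is a moving observer: f₂ = f₁ · (v − v_e)/v = 34480 × 342/345 ≈ 34180 Hz.
Equivalently f₂ = f₀ · (v − v_e)/(v + v_e).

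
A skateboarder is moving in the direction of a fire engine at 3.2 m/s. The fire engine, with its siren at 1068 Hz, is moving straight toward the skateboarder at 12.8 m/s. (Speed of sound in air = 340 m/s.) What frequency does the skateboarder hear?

With source approaching and observer approaching, f' = f · (v + v_o)/(v − v_s).
f' = 1068 × (340 + 3.2)/(340 − 12.8) = 1068 × 343.2/327.2 ≈ 1120 Hz.

1120 Hz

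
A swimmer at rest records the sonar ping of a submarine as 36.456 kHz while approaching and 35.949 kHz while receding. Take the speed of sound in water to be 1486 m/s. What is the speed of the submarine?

f₁/f₂ = (v + v_s)/(v − v_s), so v_s = v · (f₁ − f₂)/(f₁ + f₂).
v_s = 1486 × (36.456 − 35.949)/(36.456 + 35.949) = 1486 × 0.507/72.405 ≈ 10.4 m/s.

10.4 m/s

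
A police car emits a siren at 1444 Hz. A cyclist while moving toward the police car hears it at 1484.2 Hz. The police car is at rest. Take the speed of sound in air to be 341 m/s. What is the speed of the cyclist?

f' = f · (v + v_o)/v ⇒ v_o = v · |f'/f − 1|.
v_o = 341 × |1484.2/1444 − 1| = 341 × 0.02784 ≈ 9.5 m/s.

9.5 m/s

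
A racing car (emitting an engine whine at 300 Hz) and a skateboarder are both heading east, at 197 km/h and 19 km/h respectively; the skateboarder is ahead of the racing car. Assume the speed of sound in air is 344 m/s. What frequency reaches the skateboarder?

351 Hz

197 km/h = 54.72 m/s; 19 km/h = 5.278 m/s.
The skateboarder is ahead, so the racing car is moving toward it while the skateboarder is moving away from the racing car.
Both move, so f' = f · (v − v_o)/(v − v_s).
f' = 300 × (344 − 5.278)/(344 − 54.72) = 300 × 338.72/289.28 ≈ 351 Hz.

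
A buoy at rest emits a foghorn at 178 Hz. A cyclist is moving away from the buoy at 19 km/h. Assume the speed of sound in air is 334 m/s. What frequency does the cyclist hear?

175 Hz

19 km/h = 5.278 m/s.
Only the observer moves, away from the source, so f' = f · (v − v_o)/v.
f' = 178 × (334 − 5.278)/334 = 178 × 328.72/334 ≈ 175 Hz.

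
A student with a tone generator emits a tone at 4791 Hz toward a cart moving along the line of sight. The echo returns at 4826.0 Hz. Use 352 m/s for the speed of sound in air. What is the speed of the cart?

1.28 m/s

Double Doppler shift off a moving reflector: f₂ = f₀ · (v + u)/(v − u) (u > 0 toward emitter).
Rearranging, u = v · (f₂ − f₀)/(f₂ + f₀) = 352 × 35.0/9617.0 ≈ 1.28 m/s.
So the cart is moving at 1.28 m/s toward the emitter.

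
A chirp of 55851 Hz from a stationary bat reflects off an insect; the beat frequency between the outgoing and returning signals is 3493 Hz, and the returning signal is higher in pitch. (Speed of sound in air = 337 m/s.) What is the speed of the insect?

Double Doppler shift off a moving reflector: f₂ = f₀ · (v + u)/(v − u) (u > 0 toward emitter).
Returning signal is higher, so f₂ = f₀ + Δf = 55851 + 3493 = 59344 Hz.
Rearranging, u = v · (f₂ − f₀)/(f₂ + f₀) = 337 × 3493/115195 ≈ 10.2 m/s.
So the insect is moving at 10.2 m/s toward the emitter.

10.2 m/s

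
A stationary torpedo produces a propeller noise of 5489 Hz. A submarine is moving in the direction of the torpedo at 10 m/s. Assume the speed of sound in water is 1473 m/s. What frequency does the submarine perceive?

5526 Hz

Moving observer, stationary source: f' = f · (v + v_o)/v.
f' = 5489 × (1473 + 10)/1473 = 5489 × 1483/1473 ≈ 5526 Hz.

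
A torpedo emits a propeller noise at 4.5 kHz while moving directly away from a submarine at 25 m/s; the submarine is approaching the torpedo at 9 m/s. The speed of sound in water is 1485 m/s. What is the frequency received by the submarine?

4.45 kHz

Both move, so f' = f · (v + v_o)/(v + v_s).
f' = 4.5 × (1485 + 9)/(1485 + 25) = 4.5 × 1494/1510 ≈ 4.45 kHz.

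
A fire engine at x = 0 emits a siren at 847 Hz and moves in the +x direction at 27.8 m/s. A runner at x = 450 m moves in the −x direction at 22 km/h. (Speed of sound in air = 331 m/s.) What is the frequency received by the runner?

22 km/h = 6.111 m/s.
The observer lies on the +x side, so the source is heading toward the observer and the observer is heading toward the source.
With source approaching and observer approaching, f' = f · (v + v_o)/(v − v_s).
f' = 847 × (331 + 6.111)/(331 − 27.8) = 847 × 337.11/303.2 ≈ 942 Hz.

942 Hz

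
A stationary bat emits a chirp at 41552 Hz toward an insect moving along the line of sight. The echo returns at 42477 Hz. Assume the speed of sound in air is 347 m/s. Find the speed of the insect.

Double Doppler shift off a moving reflector: f₂ = f₀ · (v + u)/(v − u) (u > 0 toward emitter).
Rearranging, u = v · (f₂ − f₀)/(f₂ + f₀) = 347 × 925/84029 ≈ 3.8 m/s.
So the insect is moving at 3.8 m/s toward the emitter.

3.8 m/s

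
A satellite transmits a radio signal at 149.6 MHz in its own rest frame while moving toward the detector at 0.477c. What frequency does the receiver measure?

251.4 MHz

Relativistic Doppler for frequency: f' = f₀ · √((1 + β)/(1 − β)).
f' = 149.6 × √(1.4770/0.5230) = 149.6 × 1.68050 ≈ 251.4 MHz.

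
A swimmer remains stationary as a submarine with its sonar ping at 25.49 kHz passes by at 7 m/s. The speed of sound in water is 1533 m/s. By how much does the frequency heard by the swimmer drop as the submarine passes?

0.233 kHz

Approaching: f₁ = f · v/(v − v_s) = 25.49 × 1533/1526 ≈ 25.607 kHz.
Receding: f₂ = f · v/(v + v_s) = 25.49 × 1533/1540 ≈ 25.374 kHz.
Drop: f₁ − f₂ = 2f·v·v_s/(v² − v_s²) = 2 × 25.49 × 1533 × 7/(1533² − 7²) ≈ 0.233 kHz.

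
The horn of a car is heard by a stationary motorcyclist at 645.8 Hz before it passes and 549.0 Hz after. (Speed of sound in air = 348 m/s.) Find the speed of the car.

28 m/s

f₁/f₂ = (v + v_s)/(v − v_s), so v_s = v · (f₁ − f₂)/(f₁ + f₂).
v_s = 348 × (645.8 − 549.0)/(645.8 + 549.0) = 348 × 96.8/1194.8 ≈ 28 m/s.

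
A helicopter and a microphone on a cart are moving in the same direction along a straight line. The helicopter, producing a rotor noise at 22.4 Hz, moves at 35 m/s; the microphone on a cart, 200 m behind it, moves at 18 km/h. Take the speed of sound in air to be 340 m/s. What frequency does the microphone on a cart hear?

18 km/h = 5 m/s.
The microphone on a cart is behind, so the helicopter is moving away from it while the microphone on a cart is moving toward the helicopter.
General Doppler shift: f' = f · (v + v_o)/(v + v_s).
f' = 22.4 × (340 + 5)/(340 + 35) = 22.4 × 345/375 ≈ 20.6 Hz.

20.6 Hz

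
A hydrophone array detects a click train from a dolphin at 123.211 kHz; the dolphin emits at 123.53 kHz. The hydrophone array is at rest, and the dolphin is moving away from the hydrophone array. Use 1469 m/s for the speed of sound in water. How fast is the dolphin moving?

3.8 m/s

f' = f · v/(v + v_s) ⇒ v_s = v · |1 − f/f'|.
v_s = 1469 × |1 − 123.53/123.211| = 1469 × 0.002589 ≈ 3.8 m/s.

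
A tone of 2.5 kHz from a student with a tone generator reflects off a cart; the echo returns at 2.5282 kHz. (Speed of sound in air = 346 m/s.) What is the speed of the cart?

1.94 m/s

Double Doppler shift off a moving reflector: f₂ = f₀ · (v + u)/(v − u) (u > 0 toward emitter).
Rearranging, u = v · (f₂ − f₀)/(f₂ + f₀) = 346 × 0.0282/5.0282 ≈ 1.94 m/s.
So the cart is moving at 1.94 m/s toward the emitter.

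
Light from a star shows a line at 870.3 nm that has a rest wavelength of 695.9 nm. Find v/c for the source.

0.220c

λ'/λ₀ = 1.2506 > 1 (redshift), so the source is receding.
λ'/λ₀ = √((1 + β)/(1 − β)) for a receding source ⇒ β = (r² − 1)/(r² + 1) with r = λ'/λ₀.
β = (1.5640 − 1)/(1.5640 + 1) ≈ 0.220.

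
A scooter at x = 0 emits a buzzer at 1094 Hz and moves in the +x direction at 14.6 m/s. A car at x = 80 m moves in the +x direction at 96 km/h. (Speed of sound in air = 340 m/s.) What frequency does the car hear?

1053 Hz

96 km/h = 26.67 m/s.
The observer lies on the +x side, so the source is heading toward the observer and the observer is heading away from the source.
With source approaching and observer receding, f' = f · (v − v_o)/(v − v_s).
f' = 1094 × (340 − 26.67)/(340 − 14.6) = 1094 × 313.33/325.4 ≈ 1053 Hz.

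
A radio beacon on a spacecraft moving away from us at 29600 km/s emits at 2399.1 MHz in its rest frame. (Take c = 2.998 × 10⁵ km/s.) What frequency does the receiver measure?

β = v/c = 29600/299800 = 0.0987.
Relativistic Doppler for frequency: f' = f₀ · √((1 − β)/(1 + β)).
f' = 2399.1 × √(0.9013/1.0987) = 2399.1 × 0.90569 ≈ 2172.8 MHz.

2172.8 MHz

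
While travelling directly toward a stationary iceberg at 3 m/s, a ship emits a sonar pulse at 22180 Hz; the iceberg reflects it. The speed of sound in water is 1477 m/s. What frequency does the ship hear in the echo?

The iceberg receives the sound from a moving source: f₁ = f₀ · v/(v − v_e) = 22180 × 1477/1474 ≈ 22225 Hz.
On the return leg the ship is a moving observer: f₂ = f₁ · (v + v_e)/v = 22225 × 1480/1477 ≈ 22270 Hz.

22270 Hz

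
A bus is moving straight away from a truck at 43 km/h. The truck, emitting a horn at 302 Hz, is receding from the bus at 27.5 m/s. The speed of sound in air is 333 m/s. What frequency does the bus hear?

43 km/h = 11.94 m/s.
General Doppler shift: f' = f · (v − v_o)/(v + v_s).
f' = 302 × (333 − 11.94)/(333 + 27.5) = 302 × 321.06/360.5 ≈ 269 Hz.

269 Hz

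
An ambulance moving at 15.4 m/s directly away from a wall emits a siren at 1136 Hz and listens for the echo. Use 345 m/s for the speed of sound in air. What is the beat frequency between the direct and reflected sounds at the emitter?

The wall receives the sound from a moving source: f₁ = f₀ · v/(v + v_e) = 1136 × 345/360.4 ≈ 1087.5 Hz.
On the return leg the ambulance is a moving observer: f₂ = f₁ · (v − v_e)/v = 1087.5 × 329.6/345 ≈ 1038.9 Hz.
Equivalently f₂ = f₀ · (v − v_e)/(v + v_e).
Beat against the emitted tone: |f₂ − f₀| = 2v_e·f₀/(v + v_e) = 2 × 15.4 × 1136/360.4 ≈ 97 Hz.

97 Hz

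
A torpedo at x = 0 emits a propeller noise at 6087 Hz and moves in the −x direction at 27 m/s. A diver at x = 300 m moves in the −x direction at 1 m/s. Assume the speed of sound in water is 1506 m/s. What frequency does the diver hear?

The observer lies on the +x side, so the source is heading away from the observer and the observer is heading toward the source.
Both move, so f' = f · (v + v_o)/(v + v_s).
f' = 6087 × (1506 + 1)/(1506 + 27) = 6087 × 1507/1533 ≈ 5984 Hz.

5984 Hz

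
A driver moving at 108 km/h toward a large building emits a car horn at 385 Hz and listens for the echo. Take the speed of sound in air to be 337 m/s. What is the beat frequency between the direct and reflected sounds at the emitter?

108 km/h = 30 m/s.
The large building receives the sound from a moving source: f₁ = f₀ · v/(v − v_e) = 385 × 337/307 ≈ 422.6 Hz.
On the return leg the driver is a moving observer: f₂ = f₁ · (v + v_e)/v = 422.6 × 367/337 ≈ 460.2 Hz.
Equivalently f₂ = f₀ · (v + v_e)/(v − v_e).
Beat against the emitted tone: |f₂ − f₀| = 2v_e·f₀/(v − v_e) = 2 × 30 × 385/307 ≈ 75 Hz.

75 Hz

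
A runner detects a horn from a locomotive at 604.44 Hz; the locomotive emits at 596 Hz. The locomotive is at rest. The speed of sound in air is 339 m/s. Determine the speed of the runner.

4.8 m/s

f' > f, so the runner is approaching.
f' = f · (v + v_o)/v ⇒ v_o = v · |f'/f − 1|.
v_o = 339 × |604.44/596 − 1| = 339 × 0.01416 ≈ 4.8 m/s.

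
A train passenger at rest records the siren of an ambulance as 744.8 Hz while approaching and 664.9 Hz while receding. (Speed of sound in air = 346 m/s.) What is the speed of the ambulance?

f₁/f₂ = (v + v_s)/(v − v_s), so v_s = v · (f₁ − f₂)/(f₁ + f₂).
v_s = 346 × (744.8 − 664.9)/(744.8 + 664.9) = 346 × 79.9/1409.7 ≈ 19.6 m/s.

19.6 m/s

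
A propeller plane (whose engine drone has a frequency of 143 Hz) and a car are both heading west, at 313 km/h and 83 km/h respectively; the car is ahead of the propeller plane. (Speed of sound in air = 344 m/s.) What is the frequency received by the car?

313 km/h = 86.94 m/s; 83 km/h = 23.06 m/s.
The car is ahead, so the propeller plane is moving toward it while the car is moving away from the propeller plane.
Both move, so f' = f · (v − v_o)/(v − v_s).
f' = 143 × (344 − 23.06)/(344 − 86.94) = 143 × 320.94/257.06 ≈ 179 Hz.

179 Hz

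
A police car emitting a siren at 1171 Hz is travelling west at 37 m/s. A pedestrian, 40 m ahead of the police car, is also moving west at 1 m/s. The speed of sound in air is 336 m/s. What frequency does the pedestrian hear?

1312 Hz

The pedestrian is ahead, so the police car is moving toward it while the pedestrian is moving away from the police car.
With source approaching and observer receding, f' = f · (v − v_o)/(v − v_s).
f' = 1171 × (336 − 1)/(336 − 37) = 1171 × 335/299 ≈ 1312 Hz.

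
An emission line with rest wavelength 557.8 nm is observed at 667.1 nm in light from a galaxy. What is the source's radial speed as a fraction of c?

0.177c

λ'/λ₀ = 1.1959 > 1 (redshift), so the source is receding.
λ'/λ₀ = √((1 + β)/(1 − β)) for a receding source ⇒ β = (r² − 1)/(r² + 1) with r = λ'/λ₀.
β = (1.4303 − 1)/(1.4303 + 1) ≈ 0.177.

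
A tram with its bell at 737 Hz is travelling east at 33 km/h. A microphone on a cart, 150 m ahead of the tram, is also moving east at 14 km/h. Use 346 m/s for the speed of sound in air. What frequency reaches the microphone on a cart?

749 Hz

33 km/h = 9.167 m/s; 14 km/h = 3.889 m/s.
The microphone on a cart is ahead, so the tram is moving toward it while the microphone on a cart is moving away from the tram.
With source approaching and observer receding, f' = f · (v − v_o)/(v − v_s).
f' = 737 × (346 − 3.889)/(346 − 9.167) = 737 × 342.11/336.83 ≈ 749 Hz.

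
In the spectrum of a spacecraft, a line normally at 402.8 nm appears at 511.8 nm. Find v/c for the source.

λ'/λ₀ = 1.2706 > 1 (redshift), so the source is receding.
λ'/λ₀ = √((1 + β)/(1 − β)) for a receding source ⇒ β = (r² − 1)/(r² + 1) with r = λ'/λ₀.
β = (1.6144 − 1)/(1.6144 + 1) ≈ 0.235.

0.235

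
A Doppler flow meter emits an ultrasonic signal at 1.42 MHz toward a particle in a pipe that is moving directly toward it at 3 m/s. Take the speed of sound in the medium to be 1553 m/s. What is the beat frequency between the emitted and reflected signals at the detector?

5497 Hz

The particle in a pipe first receives the wave as a moving observer: f₁ = f₀ · (v + u)/v = 1.42 × (1553 + 3)/1553 ≈ 1.42274 MHz.
On reflection it acts as a source moving toward the stationary detector: f₂ = f₁ · v/(v − u) = 1.42274 × 1553/1550 ≈ 1.42550 MHz.
Equivalently f₂ = f₀ · (v + u)/(v − u).
Beat frequency (with f₀ = 1420000 Hz): |f₂ − f₀| = 2u·f₀/(v − u) = 2 × 3 × 1420000/1550 ≈ 5497 Hz.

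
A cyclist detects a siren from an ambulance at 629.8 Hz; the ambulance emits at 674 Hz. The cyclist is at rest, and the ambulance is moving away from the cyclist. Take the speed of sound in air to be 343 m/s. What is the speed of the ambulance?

24.1 m/s

f' = f · v/(v + v_s) ⇒ v_s = v · |1 − f/f'|.
v_s = 343 × |1 − 674/629.8| = 343 × 0.07018 ≈ 24.1 m/s.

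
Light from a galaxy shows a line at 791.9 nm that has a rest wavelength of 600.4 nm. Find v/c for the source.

λ'/λ₀ = 1.3190 > 1 (redshift), so the source is receding.
λ'/λ₀ = √((1 + β)/(1 − β)) for a receding source ⇒ β = (r² − 1)/(r² + 1) with r = λ'/λ₀.
β = (1.7396 − 1)/(1.7396 + 1) ≈ 0.270.

0.270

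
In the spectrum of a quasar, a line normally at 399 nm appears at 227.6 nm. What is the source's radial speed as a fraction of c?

λ'/λ₀ = 0.5704 < 1 (blueshift), so the source is approaching.
λ'/λ₀ = √((1 − β)/(1 + β)) for an approaching source ⇒ β = (1 − r²)/(1 + r²) with r = λ'/λ₀.
β = (1 − 0.3254)/(1 + 0.3254) ≈ 0.509.

0.509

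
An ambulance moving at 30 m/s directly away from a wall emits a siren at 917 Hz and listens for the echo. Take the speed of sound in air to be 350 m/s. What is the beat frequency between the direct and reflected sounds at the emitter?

The wall receives the sound from a moving source: f₁ = f₀ · v/(v + v_e) = 917 × 350/380 ≈ 844.6 Hz.
On the return leg the ambulance is a moving observer: f₂ = f₁ · (v − v_e)/v = 844.6 × 320/350 ≈ 772.2 Hz.
Beat against the emitted tone: |f₂ − f₀| = 2v_e·f₀/(v + v_e) = 2 × 30 × 917/380 ≈ 145 Hz.

145 Hz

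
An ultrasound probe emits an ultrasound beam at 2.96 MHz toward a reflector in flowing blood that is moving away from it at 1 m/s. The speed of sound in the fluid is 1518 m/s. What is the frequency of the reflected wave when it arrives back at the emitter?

2.956 MHz

At the reflector in flowing blood (a moving observer), f₁ = f₀ · (v − u)/v = 2.96 × 1517/1518 ≈ 2.958 MHz.
On reflection it acts as a source moving away from the stationary detector: f₂ = f₁ · v/(v + u) = 2.958 × 1518/1519 ≈ 2.956 MHz.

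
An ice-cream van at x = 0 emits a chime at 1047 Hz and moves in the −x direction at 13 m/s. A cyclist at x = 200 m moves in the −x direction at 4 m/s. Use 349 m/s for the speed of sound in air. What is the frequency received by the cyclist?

1021 Hz

The observer lies on the +x side, so the source is heading away from the observer and the observer is heading toward the source.
Both move, so f' = f · (v + v_o)/(v + v_s).
f' = 1047 × (349 + 4)/(349 + 13) = 1047 × 353/362 ≈ 1021 Hz.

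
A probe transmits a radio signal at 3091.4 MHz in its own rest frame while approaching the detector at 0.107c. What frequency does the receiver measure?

Relativistic Doppler for frequency: f' = f₀ · √((1 + β)/(1 − β)).
f' = 3091.4 × √(1.1070/0.8930) = 3091.4 × 1.11339 ≈ 3441.9 MHz.

3441.9 MHz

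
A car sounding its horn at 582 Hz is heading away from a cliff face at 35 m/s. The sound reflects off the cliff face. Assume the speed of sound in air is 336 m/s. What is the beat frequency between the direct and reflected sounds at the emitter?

110 Hz

The cliff face receives the sound from a moving source: f₁ = f₀ · v/(v + v_e) = 582 × 336/371 ≈ 527.1 Hz.
On the return leg the car is a moving observer: f₂ = f₁ · (v − v_e)/v = 527.1 × 301/336 ≈ 472.2 Hz.
Beat against the emitted tone: |f₂ − f₀| = 2v_e·f₀/(v + v_e) = 2 × 35 × 582/371 ≈ 110 Hz.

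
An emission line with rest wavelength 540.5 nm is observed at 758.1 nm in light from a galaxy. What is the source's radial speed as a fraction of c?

λ'/λ₀ = 1.4026 > 1 (redshift), so the source is receding.
λ'/λ₀ = √((1 + β)/(1 − β)) for a receding source ⇒ β = (r² − 1)/(r² + 1) with r = λ'/λ₀.
β = (1.9673 − 1)/(1.9673 + 1) ≈ 0.326.

0.326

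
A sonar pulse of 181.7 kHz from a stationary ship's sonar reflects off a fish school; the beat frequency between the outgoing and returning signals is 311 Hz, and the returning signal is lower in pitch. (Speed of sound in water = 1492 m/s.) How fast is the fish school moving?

1.28 m/s

Double Doppler shift off a moving reflector: f₂ = f₀ · (v + u)/(v − u) (u > 0 toward emitter).
Returning signal is lower, so f₂ = f₀ − Δf = 181700 − 311 = 181389 Hz.
Rearranging, u = v · (f₂ − f₀)/(f₂ + f₀) = 1492 × -311/363089 ≈ -1.28 m/s.
So the fish school is moving at 1.28 m/s away from the emitter.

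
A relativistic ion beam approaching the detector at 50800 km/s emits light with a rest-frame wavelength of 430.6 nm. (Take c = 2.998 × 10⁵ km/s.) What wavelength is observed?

β = v/c = 50800/299800 = 0.1694.
Relativistic Doppler for wavelength: λ' = λ₀ · √((1 − β)/(1 + β)).
λ' = 430.6 × √(0.8306/1.1694) = 430.6 × 0.84274 ≈ 362.9 nm.

362.9 nm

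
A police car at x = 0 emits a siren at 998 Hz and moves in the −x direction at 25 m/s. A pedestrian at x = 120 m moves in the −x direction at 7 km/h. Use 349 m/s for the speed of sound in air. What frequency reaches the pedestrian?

7 km/h = 1.944 m/s.
The observer lies on the +x side, so the source is heading away from the observer and the observer is heading toward the source.
Both move, so f' = f · (v + v_o)/(v + v_s).
f' = 998 × (349 + 1.944)/(349 + 25) = 998 × 350.94/374 ≈ 936 Hz.

936 Hz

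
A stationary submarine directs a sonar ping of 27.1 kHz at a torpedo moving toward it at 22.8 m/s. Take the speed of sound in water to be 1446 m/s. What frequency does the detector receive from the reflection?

28.0 kHz

At the torpedo (a moving observer), f₁ = f₀ · (v + u)/v = 27.1 × 1468.8/1446 ≈ 27.5 kHz.
On reflection it acts as a source moving toward the stationary detector: f₂ = f₁ · v/(v − u) = 27.5 × 1446/1423.2 ≈ 28.0 kHz.
Equivalently f₂ = f₀ · (v + u)/(v − u).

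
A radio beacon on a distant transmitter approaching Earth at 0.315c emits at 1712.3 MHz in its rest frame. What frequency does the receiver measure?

2372.5 MHz

Relativistic Doppler for frequency: f' = f₀ · √((1 + β)/(1 − β)).
f' = 1712.3 × √(1.3150/0.6850) = 1712.3 × 1.38554 ≈ 2372.5 MHz.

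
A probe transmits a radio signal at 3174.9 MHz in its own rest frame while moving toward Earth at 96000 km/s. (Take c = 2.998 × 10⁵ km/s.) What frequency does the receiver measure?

4424.5 MHz

β = v/c = 96000/299800 = 0.3202.
Relativistic Doppler for frequency: f' = f₀ · √((1 + β)/(1 − β)).
f' = 3174.9 × √(1.3202/0.6798) = 3174.9 × 1.39359 ≈ 4424.5 MHz.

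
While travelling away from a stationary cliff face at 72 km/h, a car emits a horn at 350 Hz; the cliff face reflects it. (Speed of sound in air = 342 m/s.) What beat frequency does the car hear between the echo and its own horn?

72 km/h = 20 m/s.
The cliff face receives the sound from a moving source: f₁ = f₀ · v/(v + v_e) = 350 × 342/362 ≈ 330.7 Hz.
On the return leg the car is a moving observer: f₂ = f₁ · (v − v_e)/v = 330.7 × 322/342 ≈ 311.3 Hz.
Equivalently f₂ = f₀ · (v − v_e)/(v + v_e).
Beat against the emitted tone: |f₂ − f₀| = 2v_e·f₀/(v + v_e) = 2 × 20 × 350/362 ≈ 38.7 Hz.

38.7 Hz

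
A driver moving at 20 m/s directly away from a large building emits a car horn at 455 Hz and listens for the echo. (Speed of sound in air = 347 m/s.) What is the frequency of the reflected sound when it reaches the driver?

The large building receives the sound from a moving source: f₁ = f₀ · v/(v + v_e) = 455 × 347/367 ≈ 430 Hz.
On the return leg the driver is a moving observer: f₂ = f₁ · (v − v_e)/v = 430 × 327/347 ≈ 405 Hz.

405 Hz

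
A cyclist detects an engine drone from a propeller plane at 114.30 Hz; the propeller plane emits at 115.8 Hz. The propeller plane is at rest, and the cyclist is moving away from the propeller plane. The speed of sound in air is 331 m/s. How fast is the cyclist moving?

f' = f · (v − v_o)/v ⇒ v_o = v · |f'/f − 1|.
v_o = 331 × |114.30/115.8 − 1| = 331 × 0.01295 ≈ 4.3 m/s.

4.3 m/s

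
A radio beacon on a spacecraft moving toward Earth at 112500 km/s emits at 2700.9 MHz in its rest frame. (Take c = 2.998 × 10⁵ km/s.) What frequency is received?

4007.2 MHz

β = v/c = 112500/299800 = 0.3753.
Relativistic Doppler for frequency: f' = f₀ · √((1 + β)/(1 − β)).
f' = 2700.9 × √(1.3753/0.6247) = 2700.9 × 1.48367 ≈ 4007.2 MHz.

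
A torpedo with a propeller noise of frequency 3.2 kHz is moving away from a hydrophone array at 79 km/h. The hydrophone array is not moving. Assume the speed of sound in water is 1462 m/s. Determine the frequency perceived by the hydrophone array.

3.15 kHz

79 km/h = 21.94 m/s.
Only the source moves, away from the listener, so f' = f · v/(v + v_s).
f' = 3.2 × 1462/(1462 + 21.94) = 3.2 × 1462/1484 ≈ 3.15 kHz.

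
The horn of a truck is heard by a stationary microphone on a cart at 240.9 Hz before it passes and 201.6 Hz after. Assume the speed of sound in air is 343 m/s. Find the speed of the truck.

30 m/s

f₁/f₂ = (v + v_s)/(v − v_s), so v_s = v · (f₁ − f₂)/(f₁ + f₂).
v_s = 343 × (240.9 − 201.6)/(240.9 + 201.6) = 343 × 39.3/442.5 ≈ 30 m/s.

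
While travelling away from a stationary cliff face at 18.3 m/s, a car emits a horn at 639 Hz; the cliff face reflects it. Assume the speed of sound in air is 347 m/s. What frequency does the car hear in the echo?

The cliff face receives the sound from a moving source: f₁ = f₀ · v/(v + v_e) = 639 × 347/365.3 ≈ 607 Hz.
On the return leg the car is a moving observer: f₂ = f₁ · (v − v_e)/v = 607 × 328.7/347 ≈ 575 Hz.

575 Hz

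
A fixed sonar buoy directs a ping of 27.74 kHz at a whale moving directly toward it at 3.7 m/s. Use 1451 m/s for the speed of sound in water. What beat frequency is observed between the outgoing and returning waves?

At the whale (a moving observer), f₁ = f₀ · (v + u)/v = 27.74 × 1454.7/1451 ≈ 27.8107 kHz.
The reflection then acts as a moving source: f₂ = f₁ · v/(v − u) ≈ 27.8818 kHz.
Equivalently f₂ = f₀ · (v + u)/(v − u).
Beat frequency (with f₀ = 27740 Hz): |f₂ − f₀| = 2u·f₀/(v − u) = 2 × 3.7 × 27740/1447.3 ≈ 142 Hz.

142 Hz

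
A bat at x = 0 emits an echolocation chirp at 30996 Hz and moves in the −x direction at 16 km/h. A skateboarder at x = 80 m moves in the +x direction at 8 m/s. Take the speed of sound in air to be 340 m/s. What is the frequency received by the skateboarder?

29876 Hz

16 km/h = 4.444 m/s.
The observer lies on the +x side, so the source is heading away from the observer and the observer is heading away from the source.
Both move, so f' = f · (v − v_o)/(v + v_s).
f' = 30996 × (340 − 8)/(340 + 4.444) = 30996 × 332/344.44 ≈ 29876 Hz.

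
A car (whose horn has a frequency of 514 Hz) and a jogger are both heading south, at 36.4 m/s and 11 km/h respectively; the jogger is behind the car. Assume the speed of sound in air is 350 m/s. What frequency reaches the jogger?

11 km/h = 3.056 m/s.
The jogger is behind, so the car is moving away from it while the jogger is moving toward the car.
Both move, so f' = f · (v + v_o)/(v + v_s).
f' = 514 × (350 + 3.056)/(350 + 36.4) = 514 × 353.06/386.4 ≈ 470 Hz.

470 Hz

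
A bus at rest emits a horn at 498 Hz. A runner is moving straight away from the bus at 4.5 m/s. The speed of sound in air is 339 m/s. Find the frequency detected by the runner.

Moving observer, stationary source: f' = f · (v − v_o)/v.
f' = 498 × (339 − 4.5)/339 = 498 × 334.5/339 ≈ 491 Hz.

491 Hz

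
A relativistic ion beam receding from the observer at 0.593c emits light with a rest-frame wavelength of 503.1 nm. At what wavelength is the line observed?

Relativistic Doppler for wavelength: λ' = λ₀ · √((1 + β)/(1 − β)).
λ' = 503.1 × √(1.5930/0.4070) = 503.1 × 1.97838 ≈ 995.3 nm.

995.3 nm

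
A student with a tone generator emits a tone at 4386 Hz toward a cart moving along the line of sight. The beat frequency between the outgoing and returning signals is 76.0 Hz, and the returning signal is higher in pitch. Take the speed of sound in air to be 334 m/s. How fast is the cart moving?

Double Doppler shift off a moving reflector: f₂ = f₀ · (v + u)/(v − u) (u > 0 toward emitter).
Returning signal is higher, so f₂ = f₀ + Δf = 4386 + 76 = 4462 Hz.
Rearranging, u = v · (f₂ − f₀)/(f₂ + f₀) = 334 × 76/8848 ≈ 2.87 m/s.
So the cart is moving at 2.87 m/s toward the emitter.

2.87 m/s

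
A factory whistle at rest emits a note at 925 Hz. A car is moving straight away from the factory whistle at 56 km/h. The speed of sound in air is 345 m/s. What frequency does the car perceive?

883 Hz

56 km/h = 15.56 m/s.
Only the observer moves, away from the source, so f' = f · (v − v_o)/v.
f' = 925 × (345 − 15.56)/345 = 925 × 329.44/345 ≈ 883 Hz.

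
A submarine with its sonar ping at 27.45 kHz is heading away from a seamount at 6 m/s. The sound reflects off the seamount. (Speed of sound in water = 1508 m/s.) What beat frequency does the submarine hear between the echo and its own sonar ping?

218 Hz

The seamount receives the sound from a moving source: f₁ = f₀ · v/(v + v_e) = 27.45 × 1508/1514 ≈ 27.341 kHz.
On the return leg the submarine is a moving observer: f₂ = f₁ · (v − v_e)/v = 27.341 × 1502/1508 ≈ 27.232 kHz.
Equivalently f₂ = f₀ · (v − v_e)/(v + v_e).
Beat against the emitted tone (with f₀ = 27450 Hz): |f₂ − f₀| = 2v_e·f₀/(v + v_e) = 2 × 6 × 27450/1514 ≈ 218 Hz.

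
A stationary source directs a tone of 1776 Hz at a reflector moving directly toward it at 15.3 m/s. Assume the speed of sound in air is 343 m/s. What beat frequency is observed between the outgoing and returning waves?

The reflector first receives the wave as a moving observer: f₁ = f₀ · (v + u)/v = 1776 × (343 + 15.3)/343 ≈ 1855.2 Hz.
The reflection then acts as a moving source: f₂ = f₁ · v/(v − u) ≈ 1941.8 Hz.
Beat frequency: |f₂ − f₀| = 2u·f₀/(v − u) = 2 × 15.3 × 1776/327.7 ≈ 166 Hz.

166 Hz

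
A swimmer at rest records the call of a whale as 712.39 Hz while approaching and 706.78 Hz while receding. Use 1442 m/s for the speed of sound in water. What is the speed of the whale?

5.7 m/s

f₁/f₂ = (v + v_s)/(v − v_s), so v_s = v · (f₁ − f₂)/(f₁ + f₂).
v_s = 1442 × (712.39 − 706.78)/(712.39 + 706.78) = 1442 × 5.61/1419.17 ≈ 5.7 m/s.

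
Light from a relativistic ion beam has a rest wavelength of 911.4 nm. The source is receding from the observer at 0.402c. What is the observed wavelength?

1395.5 nm

Relativistic Doppler for wavelength: λ' = λ₀ · √((1 + β)/(1 − β)).
λ' = 911.4 × √(1.4020/0.5980) = 911.4 × 1.53117 ≈ 1395.5 nm.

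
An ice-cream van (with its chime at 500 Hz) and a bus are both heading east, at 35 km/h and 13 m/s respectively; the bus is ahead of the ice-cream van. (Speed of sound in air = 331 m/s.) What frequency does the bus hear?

495 Hz

35 km/h = 9.722 m/s.
The bus is ahead, so the ice-cream van is moving toward it while the bus is moving away from the ice-cream van.
General Doppler shift: f' = f · (v − v_o)/(v − v_s).
f' = 500 × (331 − 13)/(331 − 9.722) = 500 × 318/321.28 ≈ 495 Hz.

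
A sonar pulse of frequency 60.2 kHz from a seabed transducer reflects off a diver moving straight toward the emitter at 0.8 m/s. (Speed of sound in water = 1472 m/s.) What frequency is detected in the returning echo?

The diver first receives the wave as a moving observer: f₁ = f₀ · (v + u)/v = 60.2 × (1472 + 0.8)/1472 ≈ 60.2 kHz.
On reflection it acts as a source moving toward the stationary detector: f₂ = f₁ · v/(v − u) = 60.2 × 1472/1471.2 ≈ 60.3 kHz.
Equivalently f₂ = f₀ · (v + u)/(v − u).

60.3 kHz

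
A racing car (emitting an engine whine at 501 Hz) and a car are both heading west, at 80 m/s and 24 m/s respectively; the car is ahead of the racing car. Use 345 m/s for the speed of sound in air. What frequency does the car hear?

The car is ahead, so the racing car is moving toward it while the car is moving away from the racing car.
General Doppler shift: f' = f · (v − v_o)/(v − v_s).
f' = 501 × (345 − 24)/(345 − 80) = 501 × 321/265 ≈ 607 Hz.

607 Hz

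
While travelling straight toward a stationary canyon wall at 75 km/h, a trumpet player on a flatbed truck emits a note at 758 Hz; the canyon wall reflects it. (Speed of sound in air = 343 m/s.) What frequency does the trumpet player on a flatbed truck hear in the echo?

75 km/h = 20.83 m/s.
The canyon wall receives the sound from a moving source: f₁ = f₀ · v/(v − v_e) = 758 × 343/322.17 ≈ 807 Hz.
On the return leg the trumpet player on a flatbed truck is a moving observer: f₂ = f₁ · (v + v_e)/v = 807 × 363.83/343 ≈ 856 Hz.

856 Hz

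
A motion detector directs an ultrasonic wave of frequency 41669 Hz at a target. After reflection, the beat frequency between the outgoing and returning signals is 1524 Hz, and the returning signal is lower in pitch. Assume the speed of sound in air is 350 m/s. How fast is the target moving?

6.5 m/s

Double Doppler shift off a moving reflector: f₂ = f₀ · (v + u)/(v − u) (u > 0 toward emitter).
Returning signal is lower, so f₂ = f₀ − Δf = 41669 − 1524 = 40145 Hz.
Rearranging, u = v · (f₂ − f₀)/(f₂ + f₀) = 350 × -1524/81814 ≈ -6.5 m/s.
So the target is moving at 6.5 m/s away from the emitter.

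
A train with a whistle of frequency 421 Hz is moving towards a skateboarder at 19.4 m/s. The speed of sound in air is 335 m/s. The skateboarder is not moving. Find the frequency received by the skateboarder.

447 Hz

With the source moving toward a stationary observer, f' = f · v/(v − v_s).
f' = 421 × 335/(335 − 19.4) = 421 × 335/315.6 ≈ 447 Hz.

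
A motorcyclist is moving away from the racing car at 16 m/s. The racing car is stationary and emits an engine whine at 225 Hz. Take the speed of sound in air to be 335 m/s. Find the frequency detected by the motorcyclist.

Only the observer moves, away from the source, so f' = f · (v − v_o)/v.
f' = 225 × (335 − 16)/335 = 225 × 319/335 ≈ 214 Hz.

214 Hz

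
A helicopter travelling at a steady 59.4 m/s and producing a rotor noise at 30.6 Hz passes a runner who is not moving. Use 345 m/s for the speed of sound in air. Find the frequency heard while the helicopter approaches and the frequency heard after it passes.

37.0 Hz approaching; 26.1 Hz receding

Approaching: f₁ = f · v/(v − v_s) = 30.6 × 345/285.6 ≈ 37.0 Hz.
Receding: f₂ = f · v/(v + v_s) = 30.6 × 345/404.4 ≈ 26.1 Hz.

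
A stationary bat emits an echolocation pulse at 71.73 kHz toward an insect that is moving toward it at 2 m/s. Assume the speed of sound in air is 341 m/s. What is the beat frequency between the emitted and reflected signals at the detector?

846 Hz

At the insect (a moving observer), f₁ = f₀ · (v + u)/v = 71.73 × 343/341 ≈ 72.151 kHz.
On reflection it acts as a source moving toward the stationary detector: f₂ = f₁ · v/(v − u) = 72.151 × 341/339 ≈ 72.576 kHz.
Beat frequency (with f₀ = 71730 Hz): |f₂ − f₀| = 2u·f₀/(v − u) = 2 × 2 × 71730/339 ≈ 846 Hz.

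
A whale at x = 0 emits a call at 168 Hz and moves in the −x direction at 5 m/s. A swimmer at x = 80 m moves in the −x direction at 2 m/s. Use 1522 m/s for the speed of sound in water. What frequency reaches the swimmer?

168 Hz

The observer lies on the +x side, so the source is heading away from the observer and the observer is heading toward the source.
General Doppler shift: f' = f · (v + v_o)/(v + v_s).
f' = 168 × (1522 + 2)/(1522 + 5) = 168 × 1524/1527 ≈ 168 Hz.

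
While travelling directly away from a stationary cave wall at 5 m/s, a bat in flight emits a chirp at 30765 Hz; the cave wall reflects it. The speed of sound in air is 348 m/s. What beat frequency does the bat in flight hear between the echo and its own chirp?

872 Hz

The cave wall receives the sound from a moving source: f₁ = f₀ · v/(v + v_e) = 30765 × 348/353 ≈ 30329 Hz.
On the return leg the bat in flight is a moving observer: f₂ = f₁ · (v − v_e)/v = 30329 × 343/348 ≈ 29893 Hz.
Beat against the emitted tone: |f₂ − f₀| = 2v_e·f₀/(v + v_e) = 2 × 5 × 30765/353 ≈ 872 Hz.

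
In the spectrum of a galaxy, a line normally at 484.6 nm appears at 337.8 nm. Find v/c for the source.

λ'/λ₀ = 0.6971 < 1 (blueshift), so the source is approaching.
λ'/λ₀ = √((1 − β)/(1 + β)) for an approaching source ⇒ β = (1 − r²)/(1 + r²) with r = λ'/λ₀.
β = (1 − 0.4859)/(1 + 0.4859) ≈ 0.346.

0.346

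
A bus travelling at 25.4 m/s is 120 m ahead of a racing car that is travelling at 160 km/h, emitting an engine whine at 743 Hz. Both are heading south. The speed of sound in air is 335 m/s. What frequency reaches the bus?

160 km/h = 44.44 m/s.
The bus is ahead, so the racing car is moving toward it while the bus is moving away from the racing car.
With source approaching and observer receding, f' = f · (v − v_o)/(v − v_s).
f' = 743 × (335 − 25.4)/(335 − 44.44) = 743 × 309.6/290.56 ≈ 792 Hz.

792 Hz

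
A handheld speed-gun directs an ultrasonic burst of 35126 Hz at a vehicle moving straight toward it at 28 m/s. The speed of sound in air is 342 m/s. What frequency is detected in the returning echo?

At the vehicle (a moving observer), f₁ = f₀ · (v + u)/v = 35126 × 370/342 ≈ 38002 Hz.
On reflection it acts as a source moving toward the stationary detector: f₂ = f₁ · v/(v − u) = 38002 × 342/314 ≈ 41391 Hz.

41391 Hz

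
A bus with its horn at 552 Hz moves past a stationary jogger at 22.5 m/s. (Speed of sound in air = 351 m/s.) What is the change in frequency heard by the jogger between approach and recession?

71.1 Hz

Approaching: f₁ = f · v/(v − v_s) = 552 × 351/328.5 ≈ 589.8 Hz.
Receding: f₂ = f · v/(v + v_s) = 552 × 351/373.5 ≈ 518.7 Hz.
Drop: f₁ − f₂ = 2f·v·v_s/(v² − v_s²) = 2 × 552 × 351 × 22.5/(351² − 22.5²) ≈ 71.1 Hz.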